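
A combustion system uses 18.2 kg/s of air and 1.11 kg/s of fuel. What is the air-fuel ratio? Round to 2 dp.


AFR = m_air / m_fuel
AFR = 18.2 / 1.11 = 16.40


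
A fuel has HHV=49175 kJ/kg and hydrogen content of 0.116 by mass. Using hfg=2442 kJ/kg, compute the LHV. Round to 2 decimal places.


LHV = HHV - hfg * 9 * H
Water correction = 2442 * 9 * 0.116 = 2549.448 kJ/kg
LHV = 49175 - 2549.448 = 46625.55 kJ/kg


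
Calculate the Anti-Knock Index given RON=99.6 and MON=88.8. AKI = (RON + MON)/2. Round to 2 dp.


AKI = (RON + MON) / 2
AKI = (99.6 + 88.8) / 2
AKI = 188.4 / 2 = 94.20


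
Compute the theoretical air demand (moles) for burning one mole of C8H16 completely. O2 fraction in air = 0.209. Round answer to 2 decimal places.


Balanced combustion: C8H16 + 12 O2 -> 8 CO2 + 8 H2O
O2 needed = C + H/4 = 8 + 16/4 = 12.00 moles
Air moles = O2 / 0.209 = 12.00 / 0.209 = 57.42 moles air


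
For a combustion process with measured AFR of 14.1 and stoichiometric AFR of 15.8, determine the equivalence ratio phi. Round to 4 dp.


phi = AFR_stoich / AFR_actual
phi = 15.8 / 14.1 = 1.1206


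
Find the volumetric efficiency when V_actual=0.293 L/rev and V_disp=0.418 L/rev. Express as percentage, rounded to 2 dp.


eta_v = (V_actual / V_disp) * 100
Ratio = 0.293 / 0.418 = 0.7010
eta_v = 0.7010 * 100 = 70.10%


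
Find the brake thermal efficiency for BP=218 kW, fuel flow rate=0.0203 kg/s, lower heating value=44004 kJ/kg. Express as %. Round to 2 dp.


eta_BTE = (BP / (mf * LHV)) * 100
Denominator = 0.0203 * 44004 = 893.2812 kW
eta_BTE = (218 / 893.2812) * 100 = 24.40%


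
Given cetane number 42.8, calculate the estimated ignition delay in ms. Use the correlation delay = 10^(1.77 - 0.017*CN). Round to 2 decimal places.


delay = 10^(1.77 - 0.017*CN)
Exponent = 1.77 - 0.017*42.8 = 1.0424
delay = 10^1.0424 = 11.03 ms


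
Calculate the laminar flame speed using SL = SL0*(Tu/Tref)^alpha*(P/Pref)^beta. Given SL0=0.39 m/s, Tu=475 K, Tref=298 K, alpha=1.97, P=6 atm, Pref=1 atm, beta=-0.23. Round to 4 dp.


SL = SL0 * (Tu/Tref)^alpha * (P/Pref)^beta
T ratio = 475/298 = 1.59395973
(T ratio)^alpha = 1.59395973^1.97 = 2.505419
(P/Pref)^beta = 6^(-0.23) = 0.662255
SL = 0.39 * 2.505419 * 0.662255 = 0.6471 m/s


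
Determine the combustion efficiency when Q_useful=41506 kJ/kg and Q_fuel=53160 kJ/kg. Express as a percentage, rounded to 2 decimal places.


Efficiency = (Q_useful / Q_fuel) * 100
Efficiency = (41506 / 53160) * 100
Efficiency = 0.7808 * 100 = 78.08%


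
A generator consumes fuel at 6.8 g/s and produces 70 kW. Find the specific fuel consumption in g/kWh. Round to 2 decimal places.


SFC = (mf / BP) * 3600
Rate = 6.8 / 70 = 0.097143 g/(s*kW)
SFC = 0.097143 * 3600 = 349.71 g/kWh


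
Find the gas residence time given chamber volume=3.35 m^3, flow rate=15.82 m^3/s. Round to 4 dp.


tau = V / Q_flow
tau = 3.35 / 15.82 = 0.2118 s


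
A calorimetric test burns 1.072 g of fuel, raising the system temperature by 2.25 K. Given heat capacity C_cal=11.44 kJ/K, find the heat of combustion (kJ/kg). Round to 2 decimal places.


Hc = C_cal * delta_T / m_fuel
Q_released = 11.44 * 2.25 = 25.7400 kJ
m_fuel = 1.072 g = 1.072/1000 kg = 0.001072 kg
Hc = 25.7400 / 0.001072 = 24011.19 kJ/kg


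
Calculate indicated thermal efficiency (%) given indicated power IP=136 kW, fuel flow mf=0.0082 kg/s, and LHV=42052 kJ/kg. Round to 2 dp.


eta_ith = (IP / (mf * LHV)) * 100
Denominator = 0.0082 * 42052 = 344.8264 kW
eta_ith = (136 / 344.8264) * 100 = 39.44%


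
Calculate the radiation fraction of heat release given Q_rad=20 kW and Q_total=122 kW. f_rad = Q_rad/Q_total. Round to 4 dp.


f_rad = Q_rad / Q_total
f_rad = 20 / 122 = 0.1639


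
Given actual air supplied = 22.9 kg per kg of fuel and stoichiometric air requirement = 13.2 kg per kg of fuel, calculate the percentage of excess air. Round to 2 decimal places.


Excess air = actual - stoichiometric = 22.9 - 13.2 = 9.70 kg/kg fuel
Excess air % = (excess / stoich) * 100 = (9.70 / 13.2) * 100 = 73.48%


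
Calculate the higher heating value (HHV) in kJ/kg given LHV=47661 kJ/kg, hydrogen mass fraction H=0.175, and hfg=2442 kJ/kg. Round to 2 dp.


HHV = LHV + hfg * 9 * H
Water addition = 2442 * 9 * 0.175 = 3846.150 kJ/kg
HHV = 47661 + 3846.150 = 51507.15 kJ/kg


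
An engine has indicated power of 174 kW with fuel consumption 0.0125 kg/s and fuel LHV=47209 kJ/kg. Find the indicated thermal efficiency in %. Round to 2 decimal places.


eta_ith = (IP / (mf * LHV)) * 100
Denominator = 0.0125 * 47209 = 590.1125 kW
eta_ith = (174 / 590.1125) * 100 = 29.49%


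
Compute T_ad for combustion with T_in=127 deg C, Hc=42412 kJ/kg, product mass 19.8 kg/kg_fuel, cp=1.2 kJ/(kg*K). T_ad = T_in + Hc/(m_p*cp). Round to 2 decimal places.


T_ad = T_in + Hc / (m_p * cp)
Denominator = 19.8 * 1.2 = 23.7600
Temperature rise = 42412 / 23.7600 = 1785.02 K
T_ad = 127 + 1785.02 = 1912.02 deg C


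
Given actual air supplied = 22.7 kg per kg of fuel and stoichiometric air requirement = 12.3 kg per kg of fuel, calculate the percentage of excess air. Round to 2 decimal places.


Excess air = actual - stoichiometric = 22.7 - 12.3 = 10.40 kg/kg fuel
Excess air % = (excess / stoich) * 100 = (10.40 / 12.3) * 100 = 84.55%


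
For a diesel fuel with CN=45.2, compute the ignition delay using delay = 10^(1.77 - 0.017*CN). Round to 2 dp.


delay = 10^(1.77 - 0.017*CN)
Exponent = 1.77 - 0.017*45.2 = 1.0016
delay = 10^1.0016 = 10.04 ms


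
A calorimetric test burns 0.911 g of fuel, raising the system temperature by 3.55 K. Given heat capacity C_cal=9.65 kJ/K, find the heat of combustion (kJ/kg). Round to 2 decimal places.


Hc = C_cal * delta_T / m_fuel
Q_released = 9.65 * 3.55 = 34.2575 kJ
m_fuel = 0.911 g = 0.911/1000 kg = 0.000911 kg
Hc = 34.2575 / 0.000911 = 37604.28 kJ/kg


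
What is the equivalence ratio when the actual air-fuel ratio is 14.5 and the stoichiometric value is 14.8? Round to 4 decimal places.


phi = AFR_stoich / AFR_actual
phi = 14.8 / 14.5 = 1.0207


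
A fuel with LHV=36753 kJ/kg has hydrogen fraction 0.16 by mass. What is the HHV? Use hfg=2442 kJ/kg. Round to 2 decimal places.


HHV = LHV + hfg * 9 * H
Water addition = 2442 * 9 * 0.16 = 3516.480 kJ/kg
HHV = 36753 + 3516.480 = 40269.48 kJ/kg


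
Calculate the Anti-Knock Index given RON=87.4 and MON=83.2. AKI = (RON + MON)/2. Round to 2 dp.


AKI = (RON + MON) / 2
AKI = (87.4 + 83.2) / 2
AKI = 170.6 / 2 = 85.30


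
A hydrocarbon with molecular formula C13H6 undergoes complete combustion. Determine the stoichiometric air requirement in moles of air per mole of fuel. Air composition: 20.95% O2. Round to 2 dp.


Balanced combustion: C13H6 + 14.5 O2 -> 13 CO2 + 3 H2O
O2 needed = C + H/4 = 13 + 6/4 = 14.50 moles
Air moles = O2 / 0.2095 = 14.50 / 0.2095 = 69.21 moles air


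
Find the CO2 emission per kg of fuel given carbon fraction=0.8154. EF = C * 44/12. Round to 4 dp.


EF = C_frac * (M_CO2 / M_C)
EF = 0.8154 * (44/12)
EF = 0.8154 * 3.666667 = 2.9898 kg_CO2/kg_fuel


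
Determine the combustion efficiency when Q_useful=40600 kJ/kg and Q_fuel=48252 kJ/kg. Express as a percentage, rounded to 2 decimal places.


Efficiency = (Q_useful / Q_fuel) * 100
Efficiency = (40600 / 48252) * 100
Efficiency = 0.8414 * 100 = 84.14%


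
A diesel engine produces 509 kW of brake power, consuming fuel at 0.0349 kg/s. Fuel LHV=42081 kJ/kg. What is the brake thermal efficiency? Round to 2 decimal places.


eta_BTE = (BP / (mf * LHV)) * 100
Denominator = 0.0349 * 42081 = 1468.6269 kW
eta_BTE = (509 / 1468.6269) * 100 = 34.66%


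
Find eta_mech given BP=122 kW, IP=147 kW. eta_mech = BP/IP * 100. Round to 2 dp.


eta_mech = (BP / IP) * 100
Ratio = 122 / 147 = 0.8299
eta_mech = 0.8299 * 100 = 82.99%


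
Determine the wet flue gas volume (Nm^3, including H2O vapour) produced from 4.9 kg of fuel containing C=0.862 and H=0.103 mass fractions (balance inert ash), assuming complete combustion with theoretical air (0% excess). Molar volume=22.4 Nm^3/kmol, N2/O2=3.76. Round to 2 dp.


Per kg fuel: CO2 = (C/12 kmol)*22.4 = (0.862/12)*22.4 = 1.60907 Nm^3
Per kg fuel: H2O = (H/2 kmol)*22.4 = (0.103/2)*22.4 = 1.15360 Nm^3
O2 needed per kg fuel = C/12 + H/4 = 0.862/12 + 0.103/4 = 0.09758333 kmol
Per kg fuel: N2 = O2*3.76*22.4 = 0.09758333*3.76*22.4 = 8.21886 Nm^3
Total per kg = 1.60907 + 1.15360 + 8.21886 = 10.98153 Nm^3
Total = 10.98153 * 4.9 = 53.81 Nm^3


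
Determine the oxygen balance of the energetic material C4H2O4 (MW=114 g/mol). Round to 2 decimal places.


OB = -1600 * (2C + H/2 - O) / MW
Inner = 2*4 + 2/2 - 4 = 5.00
OB = -1600 * 5.00 / 114 = -70.18%


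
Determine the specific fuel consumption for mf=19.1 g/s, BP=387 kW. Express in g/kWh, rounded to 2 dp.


SFC = (mf / BP) * 3600
Rate = 19.1 / 387 = 0.049354 g/(s*kW)
SFC = 0.049354 * 3600 = 177.67 g/kWh


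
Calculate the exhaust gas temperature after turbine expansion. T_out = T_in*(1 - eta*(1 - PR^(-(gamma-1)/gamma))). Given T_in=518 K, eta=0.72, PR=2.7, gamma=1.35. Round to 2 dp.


T_out = T_in * (1 - eta * (1 - PR^(-(gamma-1)/gamma)))
Exponent = -(1.35-1)/1.35 = -0.25925926
PR^exp = 2.7^(-0.25925926) = 0.77297411
Factor = 1 - 0.72*(1 - 0.77297411) = 0.83654136
T_out = 518 * 0.83654136 = 433.33 K


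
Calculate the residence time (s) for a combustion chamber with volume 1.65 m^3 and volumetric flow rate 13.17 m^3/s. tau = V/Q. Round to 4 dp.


tau = V / Q_flow
tau = 1.65 / 13.17 = 0.1253 s


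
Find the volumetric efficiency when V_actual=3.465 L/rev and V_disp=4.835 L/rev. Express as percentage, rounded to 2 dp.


eta_v = (V_actual / V_disp) * 100
Ratio = 3.465 / 4.835 = 0.7166
eta_v = 0.7166 * 100 = 71.66%


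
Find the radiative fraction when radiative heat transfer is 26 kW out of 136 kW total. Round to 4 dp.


f_rad = Q_rad / Q_total
f_rad = 26 / 136 = 0.1912


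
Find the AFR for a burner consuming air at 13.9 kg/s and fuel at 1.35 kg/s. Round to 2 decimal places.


AFR = m_air / m_fuel
AFR = 13.9 / 1.35 = 10.30


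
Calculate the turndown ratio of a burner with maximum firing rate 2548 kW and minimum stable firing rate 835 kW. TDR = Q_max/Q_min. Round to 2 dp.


TDR = Q_max / Q_min
TDR = 2548 / 835 = 3.05


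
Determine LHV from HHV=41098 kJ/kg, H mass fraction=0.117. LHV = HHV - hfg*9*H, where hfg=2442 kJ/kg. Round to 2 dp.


LHV = HHV - hfg * 9 * H
Water correction = 2442 * 9 * 0.117 = 2571.426 kJ/kg
LHV = 41098 - 2571.426 = 38526.57 kJ/kg


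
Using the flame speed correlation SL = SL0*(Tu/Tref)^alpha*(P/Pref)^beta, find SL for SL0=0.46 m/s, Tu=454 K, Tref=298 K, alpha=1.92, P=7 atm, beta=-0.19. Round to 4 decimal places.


SL = SL0 * (Tu/Tref)^alpha * (P/Pref)^beta
T ratio = 454/298 = 1.52348993
(T ratio)^alpha = 1.52348993^1.92 = 2.244151
(P/Pref)^beta = 7^(-0.19) = 0.690926
SL = 0.46 * 2.244151 * 0.690926 = 0.7132 m/s


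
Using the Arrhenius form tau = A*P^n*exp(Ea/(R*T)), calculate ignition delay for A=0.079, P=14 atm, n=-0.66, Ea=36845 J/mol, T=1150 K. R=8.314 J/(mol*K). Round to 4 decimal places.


tau = A * P^n * exp(Ea/(R*T))
P^n = 14^(-0.66) = 0.17520863
Ea/(R*T) = 36845/(8.314*1150) = 3.853636
exp(Ea/(R*T)) = 47.164245
tau = 0.079 * 0.17520863 * 47.164245 = 0.6528 ms


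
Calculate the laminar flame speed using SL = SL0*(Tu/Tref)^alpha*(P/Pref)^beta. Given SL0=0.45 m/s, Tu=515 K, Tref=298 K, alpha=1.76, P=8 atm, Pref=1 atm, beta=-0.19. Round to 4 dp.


SL = SL0 * (Tu/Tref)^alpha * (P/Pref)^beta
T ratio = 515/298 = 1.72818792
(T ratio)^alpha = 1.72818792^1.76 = 2.619148
(P/Pref)^beta = 8^(-0.19) = 0.673617
SL = 0.45 * 2.619148 * 0.673617 = 0.7939 m/s


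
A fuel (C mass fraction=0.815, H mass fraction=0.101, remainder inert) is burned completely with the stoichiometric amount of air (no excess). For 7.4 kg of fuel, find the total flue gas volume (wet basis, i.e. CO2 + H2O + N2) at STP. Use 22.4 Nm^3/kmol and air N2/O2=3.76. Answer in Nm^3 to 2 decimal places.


Per kg fuel: CO2 = (C/12 kmol)*22.4 = (0.815/12)*22.4 = 1.52133 Nm^3
Per kg fuel: H2O = (H/2 kmol)*22.4 = (0.101/2)*22.4 = 1.13120 Nm^3
O2 needed per kg fuel = C/12 + H/4 = 0.815/12 + 0.101/4 = 0.09316667 kmol
Per kg fuel: N2 = O2*3.76*22.4 = 0.09316667*3.76*22.4 = 7.84687 Nm^3
Total per kg = 1.52133 + 1.13120 + 7.84687 = 10.49940 Nm^3
Total = 10.49940 * 7.4 = 77.70 Nm^3


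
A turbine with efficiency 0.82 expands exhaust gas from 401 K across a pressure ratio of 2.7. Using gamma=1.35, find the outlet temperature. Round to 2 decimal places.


T_out = T_in * (1 - eta * (1 - PR^(-(gamma-1)/gamma)))
Exponent = -(1.35-1)/1.35 = -0.25925926
PR^exp = 2.7^(-0.25925926) = 0.77297411
Factor = 1 - 0.82*(1 - 0.77297411) = 0.81383877
T_out = 401 * 0.81383877 = 326.35 K


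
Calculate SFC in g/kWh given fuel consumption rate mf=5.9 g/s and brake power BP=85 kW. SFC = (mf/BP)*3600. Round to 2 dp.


SFC = (mf / BP) * 3600
Rate = 5.9 / 85 = 0.069412 g/(s*kW)
SFC = 0.069412 * 3600 = 249.88 g/kWh


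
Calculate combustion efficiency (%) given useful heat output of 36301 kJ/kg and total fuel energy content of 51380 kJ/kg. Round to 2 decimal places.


Efficiency = (Q_useful / Q_fuel) * 100
Efficiency = (36301 / 51380) * 100
Efficiency = 0.7065 * 100 = 70.65%


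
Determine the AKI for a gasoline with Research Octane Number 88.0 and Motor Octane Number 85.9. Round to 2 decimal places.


AKI = (RON + MON) / 2
AKI = (88.0 + 85.9) / 2
AKI = 173.9 / 2 = 86.95


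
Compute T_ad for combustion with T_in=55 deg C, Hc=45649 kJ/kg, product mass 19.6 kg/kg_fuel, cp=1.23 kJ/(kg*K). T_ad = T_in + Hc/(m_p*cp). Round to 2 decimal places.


T_ad = T_in + Hc / (m_p * cp)
Denominator = 19.6 * 1.23 = 24.1080
Temperature rise = 45649 / 24.1080 = 1893.52 K
T_ad = 55 + 1893.52 = 1948.52 deg C


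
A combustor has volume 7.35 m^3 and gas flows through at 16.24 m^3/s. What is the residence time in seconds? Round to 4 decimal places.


tau = V / Q_flow
tau = 7.35 / 16.24 = 0.4526 s


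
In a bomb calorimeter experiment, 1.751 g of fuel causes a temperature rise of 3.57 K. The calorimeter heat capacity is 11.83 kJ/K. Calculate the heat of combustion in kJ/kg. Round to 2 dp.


Hc = C_cal * delta_T / m_fuel
Q_released = 11.83 * 3.57 = 42.2331 kJ
m_fuel = 1.751 g = 1.751/1000 kg = 0.001751 kg
Hc = 42.2331 / 0.001751 = 24119.42 kJ/kg


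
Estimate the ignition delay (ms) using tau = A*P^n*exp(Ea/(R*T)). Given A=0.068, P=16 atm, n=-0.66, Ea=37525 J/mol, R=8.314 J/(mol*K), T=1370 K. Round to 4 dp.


tau = A * P^n * exp(Ea/(R*T))
P^n = 16^(-0.66) = 0.16042824
Ea/(R*T) = 37525/(8.314*1370) = 3.294505
exp(Ea/(R*T)) = 26.964052
tau = 0.068 * 0.16042824 * 26.964052 = 0.2942 ms


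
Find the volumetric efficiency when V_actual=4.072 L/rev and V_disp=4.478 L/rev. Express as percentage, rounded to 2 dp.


eta_v = (V_actual / V_disp) * 100
Ratio = 4.072 / 4.478 = 0.9093
eta_v = 0.9093 * 100 = 90.93%


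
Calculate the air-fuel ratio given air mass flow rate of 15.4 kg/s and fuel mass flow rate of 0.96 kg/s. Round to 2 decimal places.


AFR = m_air / m_fuel
AFR = 15.4 / 0.96 = 16.04


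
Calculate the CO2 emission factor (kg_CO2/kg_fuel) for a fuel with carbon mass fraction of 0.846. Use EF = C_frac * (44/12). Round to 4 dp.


EF = C_frac * (M_CO2 / M_C)
EF = 0.846 * (44/12)
EF = 0.846 * 3.666667 = 3.1020 kg_CO2/kg_fuel


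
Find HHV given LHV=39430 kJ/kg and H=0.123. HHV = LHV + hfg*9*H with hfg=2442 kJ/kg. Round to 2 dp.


HHV = LHV + hfg * 9 * H
Water addition = 2442 * 9 * 0.123 = 2703.294 kJ/kg
HHV = 39430 + 2703.294 = 42133.29 kJ/kg


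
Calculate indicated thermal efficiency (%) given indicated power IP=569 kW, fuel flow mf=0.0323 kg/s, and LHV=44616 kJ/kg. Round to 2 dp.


eta_ith = (IP / (mf * LHV)) * 100
Denominator = 0.0323 * 44616 = 1441.0968 kW
eta_ith = (569 / 1441.0968) * 100 = 39.48%


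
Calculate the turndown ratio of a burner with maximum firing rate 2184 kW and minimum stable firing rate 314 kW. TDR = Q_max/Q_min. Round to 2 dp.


TDR = Q_max / Q_min
TDR = 2184 / 314 = 6.96


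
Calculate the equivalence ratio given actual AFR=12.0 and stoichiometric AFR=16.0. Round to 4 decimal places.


phi = AFR_stoich / AFR_actual
phi = 16.0 / 12.0 = 1.3333


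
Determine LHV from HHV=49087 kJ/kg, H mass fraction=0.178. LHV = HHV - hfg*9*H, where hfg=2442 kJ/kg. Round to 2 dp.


LHV = HHV - hfg * 9 * H
Water correction = 2442 * 9 * 0.178 = 3912.084 kJ/kg
LHV = 49087 - 3912.084 = 45174.92 kJ/kg


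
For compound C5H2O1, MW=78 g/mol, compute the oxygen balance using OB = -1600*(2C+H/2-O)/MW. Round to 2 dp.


OB = -1600 * (2C + H/2 - O) / MW
Inner = 2*5 + 2/2 - 1 = 10.00
OB = -1600 * 10.00 / 78 = -205.13%


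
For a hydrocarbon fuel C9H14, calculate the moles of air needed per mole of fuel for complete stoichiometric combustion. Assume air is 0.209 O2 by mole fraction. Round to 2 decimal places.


Balanced combustion: C9H14 + 12.5 O2 -> 9 CO2 + 7 H2O
O2 needed = C + H/4 = 9 + 14/4 = 12.50 moles
Air moles = O2 / 0.209 = 12.50 / 0.209 = 59.81 moles air


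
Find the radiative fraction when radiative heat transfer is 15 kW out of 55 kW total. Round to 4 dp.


f_rad = Q_rad / Q_total
f_rad = 15 / 55 = 0.2727


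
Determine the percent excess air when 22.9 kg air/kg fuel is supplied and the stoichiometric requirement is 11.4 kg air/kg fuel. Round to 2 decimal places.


Excess air = actual - stoichiometric = 22.9 - 11.4 = 11.50 kg/kg fuel
Excess air % = (excess / stoich) * 100 = (11.50 / 11.4) * 100 = 100.88%


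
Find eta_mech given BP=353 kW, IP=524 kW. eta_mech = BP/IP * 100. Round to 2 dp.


eta_mech = (BP / IP) * 100
Ratio = 353 / 524 = 0.6737
eta_mech = 0.6737 * 100 = 67.37%


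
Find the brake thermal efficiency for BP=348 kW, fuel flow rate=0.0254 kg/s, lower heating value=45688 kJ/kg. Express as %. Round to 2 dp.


eta_BTE = (BP / (mf * LHV)) * 100
Denominator = 0.0254 * 45688 = 1160.4752 kW
eta_BTE = (348 / 1160.4752) * 100 = 29.99%


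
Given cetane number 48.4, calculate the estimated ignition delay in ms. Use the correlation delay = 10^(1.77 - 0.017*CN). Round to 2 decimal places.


delay = 10^(1.77 - 0.017*CN)
Exponent = 1.77 - 0.017*48.4 = 0.9472
delay = 10^0.9472 = 8.86 ms


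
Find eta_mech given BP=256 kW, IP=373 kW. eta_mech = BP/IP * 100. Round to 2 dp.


eta_mech = (BP / IP) * 100
Ratio = 256 / 373 = 0.6863
eta_mech = 0.6863 * 100 = 68.63%


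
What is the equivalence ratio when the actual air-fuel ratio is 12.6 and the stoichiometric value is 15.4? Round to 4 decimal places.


phi = AFR_stoich / AFR_actual
phi = 15.4 / 12.6 = 1.2222


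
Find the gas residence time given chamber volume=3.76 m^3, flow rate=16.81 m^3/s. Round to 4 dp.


tau = V / Q_flow
tau = 3.76 / 16.81 = 0.2237 s


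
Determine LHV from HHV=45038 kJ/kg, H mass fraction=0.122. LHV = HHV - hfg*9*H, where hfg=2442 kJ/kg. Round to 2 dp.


LHV = HHV - hfg * 9 * H
Water correction = 2442 * 9 * 0.122 = 2681.316 kJ/kg
LHV = 45038 - 2681.316 = 42356.68 kJ/kg


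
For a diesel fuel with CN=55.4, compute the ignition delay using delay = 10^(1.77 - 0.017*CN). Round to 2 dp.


delay = 10^(1.77 - 0.017*CN)
Exponent = 1.77 - 0.017*55.4 = 0.8282
delay = 10^0.8282 = 6.73 ms


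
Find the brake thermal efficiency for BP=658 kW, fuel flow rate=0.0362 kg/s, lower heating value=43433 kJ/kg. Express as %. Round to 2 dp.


eta_BTE = (BP / (mf * LHV)) * 100
Denominator = 0.0362 * 43433 = 1572.2746 kW
eta_BTE = (658 / 1572.2746) * 100 = 41.85%


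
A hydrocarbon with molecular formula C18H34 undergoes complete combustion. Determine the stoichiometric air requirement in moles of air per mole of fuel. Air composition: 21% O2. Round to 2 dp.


Balanced combustion: C18H34 + 26.5 O2 -> 18 CO2 + 17 H2O
O2 needed = C + H/4 = 18 + 34/4 = 26.50 moles
Air moles = O2 / 0.21 = 26.50 / 0.21 = 126.19 moles air


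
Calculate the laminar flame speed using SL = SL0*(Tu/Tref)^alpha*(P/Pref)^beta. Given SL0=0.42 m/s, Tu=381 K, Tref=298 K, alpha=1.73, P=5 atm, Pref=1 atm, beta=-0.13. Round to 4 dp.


SL = SL0 * (Tu/Tref)^alpha * (P/Pref)^beta
T ratio = 381/298 = 1.27852349
(T ratio)^alpha = 1.27852349^1.73 = 1.529699
(P/Pref)^beta = 5^(-0.13) = 0.811211
SL = 0.42 * 1.529699 * 0.811211 = 0.5212 m/s


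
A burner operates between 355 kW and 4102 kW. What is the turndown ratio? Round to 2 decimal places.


TDR = Q_max / Q_min
TDR = 4102 / 355 = 11.55


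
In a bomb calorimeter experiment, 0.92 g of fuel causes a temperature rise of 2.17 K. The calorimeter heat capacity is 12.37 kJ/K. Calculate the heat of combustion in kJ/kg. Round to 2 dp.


Hc = C_cal * delta_T / m_fuel
Q_released = 12.37 * 2.17 = 26.8429 kJ
m_fuel = 0.92 g = 0.92/1000 kg = 0.000920 kg
Hc = 26.8429 / 0.000920 = 29177.07 kJ/kg


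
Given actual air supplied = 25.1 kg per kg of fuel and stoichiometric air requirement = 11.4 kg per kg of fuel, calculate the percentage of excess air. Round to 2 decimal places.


Excess air = actual - stoichiometric = 25.1 - 11.4 = 13.70 kg/kg fuel
Excess air % = (excess / stoich) * 100 = (13.70 / 11.4) * 100 = 120.18%


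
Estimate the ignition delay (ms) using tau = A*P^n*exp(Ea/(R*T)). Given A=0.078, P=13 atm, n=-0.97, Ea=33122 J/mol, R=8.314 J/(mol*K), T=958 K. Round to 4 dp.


tau = A * P^n * exp(Ea/(R*T))
P^n = 13^(-0.97) = 0.08307588
Ea/(R*T) = 33122/(8.314*958) = 4.158541
exp(Ea/(R*T)) = 63.978132
tau = 0.078 * 0.08307588 * 63.978132 = 0.4146 ms


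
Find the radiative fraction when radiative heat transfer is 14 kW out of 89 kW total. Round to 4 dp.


f_rad = Q_rad / Q_total
f_rad = 14 / 89 = 0.1573


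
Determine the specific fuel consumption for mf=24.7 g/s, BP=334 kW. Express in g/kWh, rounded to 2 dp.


SFC = (mf / BP) * 3600
Rate = 24.7 / 334 = 0.073952 g/(s*kW)
SFC = 0.073952 * 3600 = 266.23 g/kWh


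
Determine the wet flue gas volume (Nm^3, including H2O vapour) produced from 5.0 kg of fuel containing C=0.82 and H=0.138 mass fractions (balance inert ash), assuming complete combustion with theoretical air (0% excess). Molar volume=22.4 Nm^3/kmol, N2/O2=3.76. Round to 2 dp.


Per kg fuel: CO2 = (C/12 kmol)*22.4 = (0.82/12)*22.4 = 1.53067 Nm^3
Per kg fuel: H2O = (H/2 kmol)*22.4 = (0.138/2)*22.4 = 1.54560 Nm^3
O2 needed per kg fuel = C/12 + H/4 = 0.82/12 + 0.138/4 = 0.10283333 kmol
Per kg fuel: N2 = O2*3.76*22.4 = 0.10283333*3.76*22.4 = 8.66103 Nm^3
Total per kg = 1.53067 + 1.54560 + 8.66103 = 11.73730 Nm^3
Total = 11.73730 * 5.0 = 58.69 Nm^3


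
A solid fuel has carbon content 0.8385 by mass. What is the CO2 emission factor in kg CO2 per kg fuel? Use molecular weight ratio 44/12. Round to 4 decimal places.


EF = C_frac * (M_CO2 / M_C)
EF = 0.8385 * (44/12)
EF = 0.8385 * 3.666667 = 3.0745 kg_CO2/kg_fuel


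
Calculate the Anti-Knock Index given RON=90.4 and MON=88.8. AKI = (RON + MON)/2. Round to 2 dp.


AKI = (RON + MON) / 2
AKI = (90.4 + 88.8) / 2
AKI = 179.2 / 2 = 89.60


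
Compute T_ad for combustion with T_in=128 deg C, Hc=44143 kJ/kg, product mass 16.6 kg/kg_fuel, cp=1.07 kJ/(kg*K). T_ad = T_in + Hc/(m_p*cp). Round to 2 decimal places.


T_ad = T_in + Hc / (m_p * cp)
Denominator = 16.6 * 1.07 = 17.7620
Temperature rise = 44143 / 17.7620 = 2485.25 K
T_ad = 128 + 2485.25 = 2613.25 deg C


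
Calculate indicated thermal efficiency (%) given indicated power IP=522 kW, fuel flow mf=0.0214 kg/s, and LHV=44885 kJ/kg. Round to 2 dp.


eta_ith = (IP / (mf * LHV)) * 100
Denominator = 0.0214 * 44885 = 960.5390 kW
eta_ith = (522 / 960.5390) * 100 = 54.34%


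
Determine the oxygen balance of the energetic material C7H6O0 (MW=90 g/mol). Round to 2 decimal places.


OB = -1600 * (2C + H/2 - O) / MW
Inner = 2*7 + 6/2 - 0 = 17.00
OB = -1600 * 17.00 / 90 = -302.22%


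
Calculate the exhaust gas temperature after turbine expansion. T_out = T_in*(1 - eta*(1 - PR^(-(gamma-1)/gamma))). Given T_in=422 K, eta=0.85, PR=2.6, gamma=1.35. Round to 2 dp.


T_out = T_in * (1 - eta * (1 - PR^(-(gamma-1)/gamma)))
Exponent = -(1.35-1)/1.35 = -0.25925926
PR^exp = 2.6^(-0.25925926) = 0.78057442
Factor = 1 - 0.85*(1 - 0.78057442) = 0.81348826
T_out = 422 * 0.81348826 = 343.29 K


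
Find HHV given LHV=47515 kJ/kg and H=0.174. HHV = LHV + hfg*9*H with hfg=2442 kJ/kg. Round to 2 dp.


HHV = LHV + hfg * 9 * H
Water addition = 2442 * 9 * 0.174 = 3824.172 kJ/kg
HHV = 47515 + 3824.172 = 51339.17 kJ/kg


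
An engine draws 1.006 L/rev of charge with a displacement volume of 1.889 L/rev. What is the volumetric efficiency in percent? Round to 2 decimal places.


eta_v = (V_actual / V_disp) * 100
Ratio = 1.006 / 1.889 = 0.5326
eta_v = 0.5326 * 100 = 53.26%


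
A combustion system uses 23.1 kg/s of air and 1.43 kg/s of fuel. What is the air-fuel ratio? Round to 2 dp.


AFR = m_air / m_fuel
AFR = 23.1 / 1.43 = 16.15


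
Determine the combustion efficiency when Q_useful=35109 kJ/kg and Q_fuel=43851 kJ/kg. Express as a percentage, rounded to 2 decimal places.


Efficiency = (Q_useful / Q_fuel) * 100
Efficiency = (35109 / 43851) * 100
Efficiency = 0.8006 * 100 = 80.06%


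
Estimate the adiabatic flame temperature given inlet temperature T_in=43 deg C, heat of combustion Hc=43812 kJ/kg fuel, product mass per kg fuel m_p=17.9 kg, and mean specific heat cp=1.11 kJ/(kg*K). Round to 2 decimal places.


T_ad = T_in + Hc / (m_p * cp)
Denominator = 17.9 * 1.11 = 19.8690
Temperature rise = 43812 / 19.8690 = 2205.04 K
T_ad = 43 + 2205.04 = 2248.04 deg C


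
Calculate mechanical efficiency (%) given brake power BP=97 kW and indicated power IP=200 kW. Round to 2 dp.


eta_mech = (BP / IP) * 100
Ratio = 97 / 200 = 0.4850
eta_mech = 0.4850 * 100 = 48.50%


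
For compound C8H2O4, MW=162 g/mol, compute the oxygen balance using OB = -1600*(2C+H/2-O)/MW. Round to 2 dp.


OB = -1600 * (2C + H/2 - O) / MW
Inner = 2*8 + 2/2 - 4 = 13.00
OB = -1600 * 13.00 / 162 = -128.40%


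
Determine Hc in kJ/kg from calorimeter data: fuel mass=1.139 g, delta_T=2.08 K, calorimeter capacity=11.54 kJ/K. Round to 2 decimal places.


Hc = C_cal * delta_T / m_fuel
Q_released = 11.54 * 2.08 = 24.0032 kJ
m_fuel = 1.139 g = 1.139/1000 kg = 0.001139 kg
Hc = 24.0032 / 0.001139 = 21073.92 kJ/kg


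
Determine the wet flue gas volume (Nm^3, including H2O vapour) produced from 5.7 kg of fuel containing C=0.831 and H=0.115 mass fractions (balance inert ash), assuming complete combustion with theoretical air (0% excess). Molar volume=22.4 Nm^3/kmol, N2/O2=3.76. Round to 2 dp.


Per kg fuel: CO2 = (C/12 kmol)*22.4 = (0.831/12)*22.4 = 1.55120 Nm^3
Per kg fuel: H2O = (H/2 kmol)*22.4 = (0.115/2)*22.4 = 1.28800 Nm^3
O2 needed per kg fuel = C/12 + H/4 = 0.831/12 + 0.115/4 = 0.09800000 kmol
Per kg fuel: N2 = O2*3.76*22.4 = 0.09800000*3.76*22.4 = 8.25395 Nm^3
Total per kg = 1.55120 + 1.28800 + 8.25395 = 11.09315 Nm^3
Total = 11.09315 * 5.7 = 63.23 Nm^3


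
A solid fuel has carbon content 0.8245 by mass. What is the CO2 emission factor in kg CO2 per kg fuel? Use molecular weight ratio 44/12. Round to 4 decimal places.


EF = C_frac * (M_CO2 / M_C)
EF = 0.8245 * (44/12)
EF = 0.8245 * 3.666667 = 3.0232 kg_CO2/kg_fuel


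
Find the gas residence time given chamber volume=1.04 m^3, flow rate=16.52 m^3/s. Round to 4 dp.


tau = V / Q_flow
tau = 1.04 / 16.52 = 0.0630 s


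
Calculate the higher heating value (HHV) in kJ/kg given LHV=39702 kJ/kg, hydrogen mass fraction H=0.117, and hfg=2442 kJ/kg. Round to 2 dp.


HHV = LHV + hfg * 9 * H
Water addition = 2442 * 9 * 0.117 = 2571.426 kJ/kg
HHV = 39702 + 2571.426 = 42273.43 kJ/kg


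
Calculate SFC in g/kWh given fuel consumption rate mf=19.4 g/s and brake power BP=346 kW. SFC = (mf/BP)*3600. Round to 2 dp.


SFC = (mf / BP) * 3600
Rate = 19.4 / 346 = 0.056069 g/(s*kW)
SFC = 0.056069 * 3600 = 201.85 g/kWh


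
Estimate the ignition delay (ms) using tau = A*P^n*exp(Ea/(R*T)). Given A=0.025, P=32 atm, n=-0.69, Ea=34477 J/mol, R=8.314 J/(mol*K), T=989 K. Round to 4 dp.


tau = A * P^n * exp(Ea/(R*T))
P^n = 32^(-0.69) = 0.09150536
Ea/(R*T) = 34477/(8.314*989) = 4.192984
exp(Ea/(R*T)) = 66.220066
tau = 0.025 * 0.09150536 * 66.220066 = 0.1515 ms


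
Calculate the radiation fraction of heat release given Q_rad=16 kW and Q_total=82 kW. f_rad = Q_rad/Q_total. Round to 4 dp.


f_rad = Q_rad / Q_total
f_rad = 16 / 82 = 0.1951


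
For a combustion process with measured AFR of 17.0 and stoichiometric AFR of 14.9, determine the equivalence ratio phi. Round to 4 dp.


phi = AFR_stoich / AFR_actual
phi = 14.9 / 17.0 = 0.8765


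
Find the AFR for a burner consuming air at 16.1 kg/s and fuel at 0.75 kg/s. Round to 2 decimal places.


AFR = m_air / m_fuel
AFR = 16.1 / 0.75 = 21.47


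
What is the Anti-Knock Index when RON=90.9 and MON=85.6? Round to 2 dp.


AKI = (RON + MON) / 2
AKI = (90.9 + 85.6) / 2
AKI = 176.5 / 2 = 88.25


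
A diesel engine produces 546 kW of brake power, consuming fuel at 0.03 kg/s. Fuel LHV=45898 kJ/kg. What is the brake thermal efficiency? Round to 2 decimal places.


eta_BTE = (BP / (mf * LHV)) * 100
Denominator = 0.03 * 45898 = 1376.9400 kW
eta_BTE = (546 / 1376.9400) * 100 = 39.65%


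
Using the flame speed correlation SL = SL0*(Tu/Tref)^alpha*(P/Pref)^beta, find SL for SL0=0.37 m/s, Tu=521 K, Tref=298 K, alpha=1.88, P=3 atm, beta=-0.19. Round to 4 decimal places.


SL = SL0 * (Tu/Tref)^alpha * (P/Pref)^beta
T ratio = 521/298 = 1.74832215
(T ratio)^alpha = 1.74832215^1.88 = 2.858435
(P/Pref)^beta = 3^(-0.19) = 0.811609
SL = 0.37 * 2.858435 * 0.811609 = 0.8584 m/s


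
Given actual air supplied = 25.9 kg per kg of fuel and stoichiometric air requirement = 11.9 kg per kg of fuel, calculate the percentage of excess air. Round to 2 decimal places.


Excess air = actual - stoichiometric = 25.9 - 11.9 = 14.00 kg/kg fuel
Excess air % = (excess / stoich) * 100 = (14.00 / 11.9) * 100 = 117.65%


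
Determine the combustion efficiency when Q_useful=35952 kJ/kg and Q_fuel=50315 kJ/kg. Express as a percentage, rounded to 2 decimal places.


Efficiency = (Q_useful / Q_fuel) * 100
Efficiency = (35952 / 50315) * 100
Efficiency = 0.7145 * 100 = 71.45%


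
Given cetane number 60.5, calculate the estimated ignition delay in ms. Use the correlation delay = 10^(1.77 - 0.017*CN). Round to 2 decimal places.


delay = 10^(1.77 - 0.017*CN)
Exponent = 1.77 - 0.017*60.5 = 0.7415
delay = 10^0.7415 = 5.51 ms


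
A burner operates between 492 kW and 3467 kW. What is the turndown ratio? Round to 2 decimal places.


TDR = Q_max / Q_min
TDR = 3467 / 492 = 7.05


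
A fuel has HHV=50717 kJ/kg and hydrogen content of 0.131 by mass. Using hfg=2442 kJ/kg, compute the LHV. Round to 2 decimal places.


LHV = HHV - hfg * 9 * H
Water correction = 2442 * 9 * 0.131 = 2879.118 kJ/kg
LHV = 50717 - 2879.118 = 47837.88 kJ/kg


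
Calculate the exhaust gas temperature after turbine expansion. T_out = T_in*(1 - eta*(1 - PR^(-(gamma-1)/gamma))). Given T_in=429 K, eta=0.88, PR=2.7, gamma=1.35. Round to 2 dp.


T_out = T_in * (1 - eta * (1 - PR^(-(gamma-1)/gamma)))
Exponent = -(1.35-1)/1.35 = -0.25925926
PR^exp = 2.7^(-0.25925926) = 0.77297411
Factor = 1 - 0.88*(1 - 0.77297411) = 0.80021722
T_out = 429 * 0.80021722 = 343.29 K


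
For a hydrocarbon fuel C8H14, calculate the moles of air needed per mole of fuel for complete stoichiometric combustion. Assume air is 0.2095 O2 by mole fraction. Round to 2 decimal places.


Balanced combustion: C8H14 + 11.5 O2 -> 8 CO2 + 7 H2O
O2 needed = C + H/4 = 8 + 14/4 = 11.50 moles
Air moles = O2 / 0.2095 = 11.50 / 0.2095 = 54.89 moles air


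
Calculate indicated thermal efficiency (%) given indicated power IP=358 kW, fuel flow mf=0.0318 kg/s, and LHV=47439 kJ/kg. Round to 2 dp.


eta_ith = (IP / (mf * LHV)) * 100
Denominator = 0.0318 * 47439 = 1508.5602 kW
eta_ith = (358 / 1508.5602) * 100 = 23.73%


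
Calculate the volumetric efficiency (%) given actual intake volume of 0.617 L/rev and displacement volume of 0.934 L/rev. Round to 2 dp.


eta_v = (V_actual / V_disp) * 100
Ratio = 0.617 / 0.934 = 0.6606
eta_v = 0.6606 * 100 = 66.06%


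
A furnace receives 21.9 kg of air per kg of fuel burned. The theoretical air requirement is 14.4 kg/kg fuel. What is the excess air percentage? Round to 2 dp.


Excess air = actual - stoichiometric = 21.9 - 14.4 = 7.50 kg/kg fuel
Excess air % = (excess / stoich) * 100 = (7.50 / 14.4) * 100 = 52.08%


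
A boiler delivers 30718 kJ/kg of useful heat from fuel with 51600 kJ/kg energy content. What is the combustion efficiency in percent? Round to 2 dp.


Efficiency = (Q_useful / Q_fuel) * 100
Efficiency = (30718 / 51600) * 100
Efficiency = 0.5953 * 100 = 59.53%


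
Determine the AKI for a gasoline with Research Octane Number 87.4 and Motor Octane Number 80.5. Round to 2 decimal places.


AKI = (RON + MON) / 2
AKI = (87.4 + 80.5) / 2
AKI = 167.9 / 2 = 83.95


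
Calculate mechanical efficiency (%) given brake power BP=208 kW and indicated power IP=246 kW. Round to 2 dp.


eta_mech = (BP / IP) * 100
Ratio = 208 / 246 = 0.8455
eta_mech = 0.8455 * 100 = 84.55%


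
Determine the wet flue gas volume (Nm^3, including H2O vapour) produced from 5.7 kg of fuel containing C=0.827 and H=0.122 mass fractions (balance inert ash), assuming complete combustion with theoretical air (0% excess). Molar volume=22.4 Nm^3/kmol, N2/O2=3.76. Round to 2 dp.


Per kg fuel: CO2 = (C/12 kmol)*22.4 = (0.827/12)*22.4 = 1.54373 Nm^3
Per kg fuel: H2O = (H/2 kmol)*22.4 = (0.122/2)*22.4 = 1.36640 Nm^3
O2 needed per kg fuel = C/12 + H/4 = 0.827/12 + 0.122/4 = 0.09941667 kmol
Per kg fuel: N2 = O2*3.76*22.4 = 0.09941667*3.76*22.4 = 8.37327 Nm^3
Total per kg = 1.54373 + 1.36640 + 8.37327 = 11.28340 Nm^3
Total = 11.28340 * 5.7 = 64.32 Nm^3


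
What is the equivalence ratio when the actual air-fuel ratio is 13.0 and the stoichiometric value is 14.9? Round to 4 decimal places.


phi = AFR_stoich / AFR_actual
phi = 14.9 / 13.0 = 1.1462


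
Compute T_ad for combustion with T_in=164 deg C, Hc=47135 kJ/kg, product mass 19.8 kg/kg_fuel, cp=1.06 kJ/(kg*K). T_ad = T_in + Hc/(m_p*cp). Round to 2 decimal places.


T_ad = T_in + Hc / (m_p * cp)
Denominator = 19.8 * 1.06 = 20.9880
Temperature rise = 47135 / 20.9880 = 2245.81 K
T_ad = 164 + 2245.81 = 2409.81 deg C


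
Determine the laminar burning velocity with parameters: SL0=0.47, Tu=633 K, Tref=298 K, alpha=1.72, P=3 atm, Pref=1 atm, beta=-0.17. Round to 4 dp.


SL = SL0 * (Tu/Tref)^alpha * (P/Pref)^beta
T ratio = 633/298 = 2.12416107
(T ratio)^alpha = 2.12416107^1.72 = 3.653948
(P/Pref)^beta = 3^(-0.17) = 0.829639
SL = 0.47 * 3.653948 * 0.829639 = 1.4248 m/s


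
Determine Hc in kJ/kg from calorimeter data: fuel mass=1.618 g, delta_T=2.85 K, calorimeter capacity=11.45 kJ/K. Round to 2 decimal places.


Hc = C_cal * delta_T / m_fuel
Q_released = 11.45 * 2.85 = 32.6325 kJ
m_fuel = 1.618 g = 1.618/1000 kg = 0.001618 kg
Hc = 32.6325 / 0.001618 = 20168.42 kJ/kg


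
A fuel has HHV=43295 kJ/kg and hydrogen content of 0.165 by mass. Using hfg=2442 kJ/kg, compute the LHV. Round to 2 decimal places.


LHV = HHV - hfg * 9 * H
Water correction = 2442 * 9 * 0.165 = 3626.370 kJ/kg
LHV = 43295 - 3626.370 = 39668.63 kJ/kg


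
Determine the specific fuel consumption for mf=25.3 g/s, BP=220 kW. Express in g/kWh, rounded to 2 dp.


SFC = (mf / BP) * 3600
Rate = 25.3 / 220 = 0.115000 g/(s*kW)
SFC = 0.115000 * 3600 = 414.00 g/kWh


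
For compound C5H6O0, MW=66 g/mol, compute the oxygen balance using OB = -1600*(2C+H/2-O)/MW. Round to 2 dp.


OB = -1600 * (2C + H/2 - O) / MW
Inner = 2*5 + 6/2 - 0 = 13.00
OB = -1600 * 13.00 / 66 = -315.15%


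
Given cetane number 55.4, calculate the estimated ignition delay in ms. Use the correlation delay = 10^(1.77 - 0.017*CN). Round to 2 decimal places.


delay = 10^(1.77 - 0.017*CN)
Exponent = 1.77 - 0.017*55.4 = 0.8282
delay = 10^0.8282 = 6.73 ms


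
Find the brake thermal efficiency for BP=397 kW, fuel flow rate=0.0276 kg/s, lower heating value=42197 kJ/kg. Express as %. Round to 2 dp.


eta_BTE = (BP / (mf * LHV)) * 100
Denominator = 0.0276 * 42197 = 1164.6372 kW
eta_BTE = (397 / 1164.6372) * 100 = 34.09%


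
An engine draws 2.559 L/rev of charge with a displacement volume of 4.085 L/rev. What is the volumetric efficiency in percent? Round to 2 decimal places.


eta_v = (V_actual / V_disp) * 100
Ratio = 2.559 / 4.085 = 0.6264
eta_v = 0.6264 * 100 = 62.64%


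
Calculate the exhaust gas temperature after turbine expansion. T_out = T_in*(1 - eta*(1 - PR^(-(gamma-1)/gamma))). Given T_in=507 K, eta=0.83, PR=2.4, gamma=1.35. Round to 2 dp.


T_out = T_in * (1 - eta * (1 - PR^(-(gamma-1)/gamma)))
Exponent = -(1.35-1)/1.35 = -0.25925926
PR^exp = 2.4^(-0.25925926) = 0.79694200
Factor = 1 - 0.83*(1 - 0.79694200) = 0.83146186
T_out = 507 * 0.83146186 = 421.55 K


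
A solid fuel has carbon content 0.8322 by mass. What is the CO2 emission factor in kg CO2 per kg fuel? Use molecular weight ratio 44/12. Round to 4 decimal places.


EF = C_frac * (M_CO2 / M_C)
EF = 0.8322 * (44/12)
EF = 0.8322 * 3.666667 = 3.0514 kg_CO2/kg_fuel


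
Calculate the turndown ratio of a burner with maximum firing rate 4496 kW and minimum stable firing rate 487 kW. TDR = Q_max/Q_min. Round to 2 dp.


TDR = Q_max / Q_min
TDR = 4496 / 487 = 9.23


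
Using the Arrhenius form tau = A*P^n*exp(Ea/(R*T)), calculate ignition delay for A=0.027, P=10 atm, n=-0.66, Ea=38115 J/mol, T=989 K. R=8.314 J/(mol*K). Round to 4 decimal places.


tau = A * P^n * exp(Ea/(R*T))
P^n = 10^(-0.66) = 0.21877616
Ea/(R*T) = 38115/(8.314*989) = 4.635426
exp(Ea/(R*T)) = 103.071773
tau = 0.027 * 0.21877616 * 103.071773 = 0.6088 ms


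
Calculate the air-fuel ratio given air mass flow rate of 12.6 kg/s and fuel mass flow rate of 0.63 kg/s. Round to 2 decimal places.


AFR = m_air / m_fuel
AFR = 12.6 / 0.63 = 20.00


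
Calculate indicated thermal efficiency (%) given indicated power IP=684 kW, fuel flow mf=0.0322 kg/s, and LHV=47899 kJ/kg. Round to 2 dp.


eta_ith = (IP / (mf * LHV)) * 100
Denominator = 0.0322 * 47899 = 1542.3478 kW
eta_ith = (684 / 1542.3478) * 100 = 44.35%


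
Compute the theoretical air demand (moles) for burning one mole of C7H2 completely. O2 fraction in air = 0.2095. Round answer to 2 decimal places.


Balanced combustion: C7H2 + 7.5 O2 -> 7 CO2 + 1 H2O
O2 needed = C + H/4 = 7 + 2/4 = 7.50 moles
Air moles = O2 / 0.2095 = 7.50 / 0.2095 = 35.80 moles air


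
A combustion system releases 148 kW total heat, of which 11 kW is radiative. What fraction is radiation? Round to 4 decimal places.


f_rad = Q_rad / Q_total
f_rad = 11 / 148 = 0.0743


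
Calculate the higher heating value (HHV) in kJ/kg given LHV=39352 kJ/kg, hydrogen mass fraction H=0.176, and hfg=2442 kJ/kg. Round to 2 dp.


HHV = LHV + hfg * 9 * H
Water addition = 2442 * 9 * 0.176 = 3868.128 kJ/kg
HHV = 39352 + 3868.128 = 43220.13 kJ/kg


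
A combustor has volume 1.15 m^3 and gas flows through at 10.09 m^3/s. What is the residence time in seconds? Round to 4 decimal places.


tau = V / Q_flow
tau = 1.15 / 10.09 = 0.1140 s


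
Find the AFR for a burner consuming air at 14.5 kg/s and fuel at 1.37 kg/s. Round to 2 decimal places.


AFR = m_air / m_fuel
AFR = 14.5 / 1.37 = 10.58


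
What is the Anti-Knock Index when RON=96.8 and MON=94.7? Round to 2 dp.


AKI = (RON + MON) / 2
AKI = (96.8 + 94.7) / 2
AKI = 191.5 / 2 = 95.75


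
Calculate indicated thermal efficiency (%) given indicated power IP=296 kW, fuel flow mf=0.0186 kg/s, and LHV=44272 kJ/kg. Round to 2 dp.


eta_ith = (IP / (mf * LHV)) * 100
Denominator = 0.0186 * 44272 = 823.4592 kW
eta_ith = (296 / 823.4592) * 100 = 35.95%


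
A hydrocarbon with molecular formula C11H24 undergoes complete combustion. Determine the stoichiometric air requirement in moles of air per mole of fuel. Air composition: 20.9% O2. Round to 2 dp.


Balanced combustion: C11H24 + 17 O2 -> 11 CO2 + 12 H2O
O2 needed = C + H/4 = 11 + 24/4 = 17.00 moles
Air moles = O2 / 0.209 = 17.00 / 0.209 = 81.34 moles air
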